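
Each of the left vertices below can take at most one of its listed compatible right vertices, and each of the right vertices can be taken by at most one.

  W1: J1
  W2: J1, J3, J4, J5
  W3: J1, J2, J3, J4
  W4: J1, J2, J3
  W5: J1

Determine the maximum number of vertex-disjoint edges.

Unit-capacity flow: source→left, listed edges, right→sink; max matching = max flow.
Augmenting path W1→J1 (+1); matched 1.
Augmenting path W2→J3 (+1); matched 2.
Augmenting path W3→J2 (+1); matched 3.
Augmenting path W4→J2→W3→J4 (+1); matched 4.
No augmenting path remains; maximum matching = 4.
König certificate: {W2, W3, W4, J1} is a vertex cover of size 4 (every listed pair touches it), so no matching can be larger.

4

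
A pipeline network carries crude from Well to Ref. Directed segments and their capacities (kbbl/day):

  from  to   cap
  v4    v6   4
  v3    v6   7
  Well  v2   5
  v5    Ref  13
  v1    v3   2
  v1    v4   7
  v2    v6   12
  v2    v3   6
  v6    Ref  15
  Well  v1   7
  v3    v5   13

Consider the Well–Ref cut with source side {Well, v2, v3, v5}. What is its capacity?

39

Edges leaving {Well, v2, v3, v5}: Well→v1 (7), v2→v6 (12), v3→v6 (7), v5→Ref (13).
Cut capacity = 7 + 12 + 7 + 13 = 39.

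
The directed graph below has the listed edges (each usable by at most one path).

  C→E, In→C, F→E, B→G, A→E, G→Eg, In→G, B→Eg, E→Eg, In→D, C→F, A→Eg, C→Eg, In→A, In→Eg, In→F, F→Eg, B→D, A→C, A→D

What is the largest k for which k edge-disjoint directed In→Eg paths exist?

5

Assign every edge capacity 1; by Menger, the answer equals the max flow.
Path In→Eg (+1); total 1.
Path In→A→Eg (+1); total 2.
Path In→C→Eg (+1); total 3.
Path In→F→Eg (+1); total 4.
Path In→G→Eg (+1); total 5.
No residual In→Eg path; max flow = 5.
Certifying cut of size 5: {In→A, In→C, In→Eg, In→F, In→G}.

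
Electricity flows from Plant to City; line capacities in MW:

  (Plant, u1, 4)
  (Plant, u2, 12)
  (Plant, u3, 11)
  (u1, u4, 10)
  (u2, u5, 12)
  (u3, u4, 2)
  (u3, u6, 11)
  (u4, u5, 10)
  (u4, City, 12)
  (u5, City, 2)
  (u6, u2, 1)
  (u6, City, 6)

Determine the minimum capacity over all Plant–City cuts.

Augment Plant→u1→u4→City: bottleneck 4, flow now 4.
Augment Plant→u2→u5→City: bottleneck 2, flow now 6.
Augment Plant→u3→u4→City: bottleneck 2, flow now 8.
Augment Plant→u3→u6→City: bottleneck 6, flow now 14.
No augmenting path remains; maximum flow = 14.
By max-flow min-cut, the minimum cut capacity equals the max flow.
In the residual graph, reachable from Plant: {Plant, u2, u3, u5, u6}.
Min-cut edges: Plant→u1 (4), u3→u4 (2), u5→City (2), u6→City (6); capacity 4 + 2 + 2 + 6 = 14.

14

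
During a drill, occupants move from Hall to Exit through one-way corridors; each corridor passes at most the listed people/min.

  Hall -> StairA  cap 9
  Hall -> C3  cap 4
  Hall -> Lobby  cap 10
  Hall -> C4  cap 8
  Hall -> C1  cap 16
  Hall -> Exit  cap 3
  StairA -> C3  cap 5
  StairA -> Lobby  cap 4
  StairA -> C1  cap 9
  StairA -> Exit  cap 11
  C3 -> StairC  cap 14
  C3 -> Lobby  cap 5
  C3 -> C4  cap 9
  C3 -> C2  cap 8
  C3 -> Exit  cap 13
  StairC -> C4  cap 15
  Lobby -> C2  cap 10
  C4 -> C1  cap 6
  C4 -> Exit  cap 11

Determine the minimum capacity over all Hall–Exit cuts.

24

Augment Hall→Exit: bottleneck 3, flow now 3.
Augment Hall→StairA→Exit: bottleneck 9, flow now 12.
Augment Hall→C3→Exit: bottleneck 4, flow now 16.
Augment Hall→C4→Exit: bottleneck 8, flow now 24.
No augmenting path remains; maximum flow = 24.
By max-flow min-cut, the minimum cut capacity equals the max flow.
In the residual graph, reachable from Hall: {Hall, Lobby, C1, C2}.
Min-cut edges: Hall→StairA (9), Hall→C3 (4), Hall→C4 (8), Hall→Exit (3); capacity 9 + 4 + 8 + 3 = 24.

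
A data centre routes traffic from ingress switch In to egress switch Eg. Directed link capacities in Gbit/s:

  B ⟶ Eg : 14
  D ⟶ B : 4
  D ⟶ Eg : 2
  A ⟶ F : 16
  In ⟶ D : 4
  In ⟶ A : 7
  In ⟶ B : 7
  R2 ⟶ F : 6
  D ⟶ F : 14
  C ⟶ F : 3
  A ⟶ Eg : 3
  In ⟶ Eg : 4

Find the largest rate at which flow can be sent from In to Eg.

Augment In→Eg: bottleneck 4, flow now 4.
Augment In→D→Eg: bottleneck 2, flow now 6.
Augment In→A→Eg: bottleneck 3, flow now 9.
Augment In→B→Eg: bottleneck 7, flow now 16.
Augment In→D→B→Eg: bottleneck 2, flow now 18.
No augmenting path remains; maximum flow = 18.
In the residual graph, reachable from In: {In, A, F}.
Min-cut edges: In→D (4), In→B (7), In→Eg (4), A→Eg (3); capacity 4 + 7 + 4 + 3 = 18.
This cut is saturated, so no flow can exceed 18.

18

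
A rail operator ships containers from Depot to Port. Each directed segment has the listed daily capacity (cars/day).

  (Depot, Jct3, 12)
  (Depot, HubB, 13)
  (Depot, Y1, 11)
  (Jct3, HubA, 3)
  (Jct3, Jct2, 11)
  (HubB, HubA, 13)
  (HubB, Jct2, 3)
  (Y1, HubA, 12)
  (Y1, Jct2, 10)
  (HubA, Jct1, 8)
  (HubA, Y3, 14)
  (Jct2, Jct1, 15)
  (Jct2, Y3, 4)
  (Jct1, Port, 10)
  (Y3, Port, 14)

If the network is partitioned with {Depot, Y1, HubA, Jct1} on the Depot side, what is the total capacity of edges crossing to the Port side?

59

Edges leaving {Depot, Y1, HubA, Jct1}: Depot→Jct3 (12), Depot→HubB (13), Y1→Jct2 (10), HubA→Y3 (14), Jct1→Port (10).
Cut capacity = 12 + 13 + 10 + 14 + 10 = 59.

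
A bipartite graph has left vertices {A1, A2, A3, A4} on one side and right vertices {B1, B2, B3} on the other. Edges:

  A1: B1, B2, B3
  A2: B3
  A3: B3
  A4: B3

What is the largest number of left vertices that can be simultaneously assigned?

2

Unit-capacity flow: source→left, listed edges, right→sink; max matching = max flow.
Augmenting path A1→B1 (+1); matched 1.
Augmenting path A2→B3 (+1); matched 2.
No augmenting path remains; maximum matching = 2.
König certificate: {A1, B3} is a vertex cover of size 2 (every listed pair touches it), so no matching can be larger.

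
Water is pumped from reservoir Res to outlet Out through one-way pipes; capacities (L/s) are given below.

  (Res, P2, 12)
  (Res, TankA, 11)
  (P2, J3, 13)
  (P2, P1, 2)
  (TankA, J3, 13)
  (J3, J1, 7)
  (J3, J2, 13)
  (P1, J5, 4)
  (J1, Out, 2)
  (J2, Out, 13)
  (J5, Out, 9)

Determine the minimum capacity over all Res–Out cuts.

17

Augment Res→P2→J3→J1→Out: bottleneck 2, flow now 2.
Augment Res→P2→J3→J2→Out: bottleneck 10, flow now 12.
Augment Res→TankA→J3→J2→Out: bottleneck 3, flow now 15.
Augment Res→TankA→J3→P2→P1→J5→Out: bottleneck 2, flow now 17. (uses reverse residual edge)
No augmenting path remains; maximum flow = 17.
By max-flow min-cut, the minimum cut capacity equals the max flow.
In the residual graph, reachable from Res: {Res, P2, TankA, J3, J1}.
Min-cut edges: P2→P1 (2), J3→J2 (13), J1→Out (2); capacity 2 + 13 + 2 = 17.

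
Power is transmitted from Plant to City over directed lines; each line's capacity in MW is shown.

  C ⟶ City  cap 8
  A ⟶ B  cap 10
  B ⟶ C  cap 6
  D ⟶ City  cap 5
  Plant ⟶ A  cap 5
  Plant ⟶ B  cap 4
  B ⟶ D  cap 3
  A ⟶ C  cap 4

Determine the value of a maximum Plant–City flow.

Augment Plant→A→C→City: bottleneck 4, flow now 4.
Augment Plant→B→C→City: bottleneck 4, flow now 8.
Augment Plant→A→B→D→City: bottleneck 1, flow now 9.
No augmenting path remains; maximum flow = 9.
In the residual graph, reachable from Plant: {Plant}.
Min-cut edges: Plant→A (5), Plant→B (4); capacity 5 + 4 = 9.
This cut is saturated, so no flow can exceed 9.

9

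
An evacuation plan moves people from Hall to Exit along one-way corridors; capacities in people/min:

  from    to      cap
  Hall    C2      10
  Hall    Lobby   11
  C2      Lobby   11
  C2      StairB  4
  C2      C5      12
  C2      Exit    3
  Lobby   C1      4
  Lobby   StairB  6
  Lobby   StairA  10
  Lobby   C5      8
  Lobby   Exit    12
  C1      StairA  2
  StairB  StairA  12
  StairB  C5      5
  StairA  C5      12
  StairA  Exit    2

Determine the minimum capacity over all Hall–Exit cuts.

17

Augment Hall→C2→Exit: bottleneck 3, flow now 3.
Augment Hall→Lobby→Exit: bottleneck 11, flow now 14.
Augment Hall→C2→Lobby→Exit: bottleneck 1, flow now 15.
Augment Hall→C2→Lobby→StairA→Exit: bottleneck 2, flow now 17.
No augmenting path remains; maximum flow = 17.
By max-flow min-cut, the minimum cut capacity equals the max flow.
In the residual graph, reachable from Hall: {Hall, C2, Lobby, C1, StairB, StairA, C5}.
Min-cut edges: C2→Exit (3), Lobby→Exit (12), StairA→Exit (2); capacity 3 + 12 + 2 = 17.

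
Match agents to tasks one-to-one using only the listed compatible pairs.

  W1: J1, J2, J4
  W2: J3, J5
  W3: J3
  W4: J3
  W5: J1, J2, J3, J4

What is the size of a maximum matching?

4

Unit-capacity flow: source→left, listed edges, right→sink; max matching = max flow.
Augmenting path W1→J1 (+1); matched 1.
Augmenting path W2→J3 (+1); matched 2.
Augmenting path W5→J2 (+1); matched 3.
Augmenting path W3→J3→W2→J5 (+1); matched 4.
No augmenting path remains; maximum matching = 4.
König certificate: {W1, W2, W5, J3} is a vertex cover of size 4 (every listed pair touches it), so no matching can be larger.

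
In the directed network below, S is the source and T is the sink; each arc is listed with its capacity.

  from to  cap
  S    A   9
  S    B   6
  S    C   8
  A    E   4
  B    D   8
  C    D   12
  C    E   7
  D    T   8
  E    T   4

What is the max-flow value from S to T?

12

Augment S→A→E→T: bottleneck 4, flow now 4.
Augment S→B→D→T: bottleneck 6, flow now 10.
Augment S→C→D→T: bottleneck 2, flow now 12.
No augmenting path remains; maximum flow = 12.
In the residual graph, reachable from S: {S, A, B, C, D, E}.
Min-cut edges: D→T (8), E→T (4); capacity 8 + 4 = 12.
This cut is saturated, so no flow can exceed 12.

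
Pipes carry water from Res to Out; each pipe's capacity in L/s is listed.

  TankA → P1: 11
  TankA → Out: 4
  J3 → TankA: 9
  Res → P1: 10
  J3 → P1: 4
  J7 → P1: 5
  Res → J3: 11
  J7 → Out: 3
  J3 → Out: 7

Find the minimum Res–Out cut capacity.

11

Augment Res→J3→Out: bottleneck 7, flow now 7.
Augment Res→J3→TankA→Out: bottleneck 4, flow now 11.
No augmenting path remains; maximum flow = 11.
By max-flow min-cut, the minimum cut capacity equals the max flow.
In the residual graph, reachable from Res: {Res, P1}.
Min-cut edges: Res→J3 (11); capacity 11 = 11.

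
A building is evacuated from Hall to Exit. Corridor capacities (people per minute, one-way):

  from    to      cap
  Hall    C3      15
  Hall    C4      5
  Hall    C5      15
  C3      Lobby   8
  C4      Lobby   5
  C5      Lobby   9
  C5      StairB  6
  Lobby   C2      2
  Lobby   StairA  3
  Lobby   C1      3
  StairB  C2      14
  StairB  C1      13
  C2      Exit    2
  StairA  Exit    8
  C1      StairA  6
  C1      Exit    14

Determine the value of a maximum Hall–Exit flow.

Augment Hall→C3→Lobby→C2→Exit: bottleneck 2, flow now 2.
Augment Hall→C3→Lobby→StairA→Exit: bottleneck 3, flow now 5.
Augment Hall→C3→Lobby→C1→Exit: bottleneck 3, flow now 8.
Augment Hall→C5→StairB→C1→Exit: bottleneck 6, flow now 14.
No augmenting path remains; maximum flow = 14.
In the residual graph, reachable from Hall: {Hall, C3, C4, C5, Lobby}.
Min-cut edges: C5→StairB (6), Lobby→C2 (2), Lobby→StairA (3), Lobby→C1 (3); capacity 6 + 2 + 3 + 3 = 14.
This cut is saturated, so no flow can exceed 14.

14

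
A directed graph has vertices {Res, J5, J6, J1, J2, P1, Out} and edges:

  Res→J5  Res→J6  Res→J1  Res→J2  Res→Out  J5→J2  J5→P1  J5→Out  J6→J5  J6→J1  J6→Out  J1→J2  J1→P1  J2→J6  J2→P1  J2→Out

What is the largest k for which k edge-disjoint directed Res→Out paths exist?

Assign every edge capacity 1; by Menger, the answer equals the max flow.
Path Res→Out (+1); total 1.
Path Res→J5→Out (+1); total 2.
Path Res→J6→Out (+1); total 3.
Path Res→J2→Out (+1); total 4.
No residual Res→Out path; max flow = 4.
Certifying cut of size 4: {J2→Out, J5→Out, J6→Out, Res→Out}.

4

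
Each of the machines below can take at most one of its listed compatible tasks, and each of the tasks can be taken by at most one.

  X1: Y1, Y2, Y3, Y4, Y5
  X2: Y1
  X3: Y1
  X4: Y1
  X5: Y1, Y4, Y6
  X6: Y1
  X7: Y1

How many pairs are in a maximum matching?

3

Unit-capacity flow: source→left, listed edges, right→sink; max matching = max flow.
Augmenting path X1→Y1 (+1); matched 1.
Augmenting path X5→Y4 (+1); matched 2.
Augmenting path X2→Y1→X1→Y2 (+1); matched 3.
No augmenting path remains; maximum matching = 3.
König certificate: {X1, X5, Y1} is a vertex cover of size 3 (every listed pair touches it), so no matching can be larger.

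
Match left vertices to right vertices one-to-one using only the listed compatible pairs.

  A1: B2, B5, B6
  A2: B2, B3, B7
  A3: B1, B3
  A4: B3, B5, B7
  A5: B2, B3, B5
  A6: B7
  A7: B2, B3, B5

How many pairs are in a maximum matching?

Unit-capacity flow: source→left, listed edges, right→sink; max matching = max flow.
Augmenting path A1→B2 (+1); matched 1.
Augmenting path A2→B3 (+1); matched 2.
Augmenting path A3→B1 (+1); matched 3.
Augmenting path A4→B5 (+1); matched 4.
Augmenting path A6→B7 (+1); matched 5.
Augmenting path A5→B2→A1→B6 (+1); matched 6.
No augmenting path remains; maximum matching = 6.
König certificate: {A1, A3, B2, B3, B5, B7} is a vertex cover of size 6 (every listed pair touches it), so no matching can be larger.

6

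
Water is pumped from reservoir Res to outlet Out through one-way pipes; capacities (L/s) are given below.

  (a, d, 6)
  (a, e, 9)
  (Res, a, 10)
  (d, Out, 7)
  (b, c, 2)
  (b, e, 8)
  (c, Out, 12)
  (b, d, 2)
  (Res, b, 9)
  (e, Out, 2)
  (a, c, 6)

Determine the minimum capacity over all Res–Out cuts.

Augment Res→a→c→Out: bottleneck 6, flow now 6.
Augment Res→a→d→Out: bottleneck 4, flow now 10.
Augment Res→b→c→Out: bottleneck 2, flow now 12.
Augment Res→b→d→Out: bottleneck 2, flow now 14.
Augment Res→b→e→Out: bottleneck 2, flow now 16.
No augmenting path remains; maximum flow = 16.
By max-flow min-cut, the minimum cut capacity equals the max flow.
In the residual graph, reachable from Res: {Res, b, e}.
Min-cut edges: Res→a (10), b→c (2), b→d (2), e→Out (2); capacity 10 + 2 + 2 + 2 = 16.

16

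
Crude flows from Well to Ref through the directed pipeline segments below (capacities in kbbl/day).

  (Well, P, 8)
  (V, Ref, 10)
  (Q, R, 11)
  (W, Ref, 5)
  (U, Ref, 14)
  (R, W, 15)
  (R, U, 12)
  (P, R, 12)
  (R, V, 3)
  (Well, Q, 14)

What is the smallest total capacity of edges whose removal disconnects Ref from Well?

Augment Well→P→R→U→Ref: bottleneck 8, flow now 8.
Augment Well→Q→R→U→Ref: bottleneck 4, flow now 12.
Augment Well→Q→R→V→Ref: bottleneck 3, flow now 15.
Augment Well→Q→R→W→Ref: bottleneck 4, flow now 19.
No augmenting path remains; maximum flow = 19.
By max-flow min-cut, the minimum cut capacity equals the max flow.
In the residual graph, reachable from Well: {Well, Q}.
Min-cut edges: Well→P (8), Q→R (11); capacity 8 + 11 = 19.

19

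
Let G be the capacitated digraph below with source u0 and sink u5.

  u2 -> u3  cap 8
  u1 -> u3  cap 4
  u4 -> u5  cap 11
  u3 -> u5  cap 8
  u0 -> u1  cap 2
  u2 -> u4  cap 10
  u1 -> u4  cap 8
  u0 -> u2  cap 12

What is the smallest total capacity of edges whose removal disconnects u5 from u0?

14

Augment u0→u1→u3→u5: bottleneck 2, flow now 2.
Augment u0→u2→u3→u5: bottleneck 6, flow now 8.
Augment u0→u2→u4→u5: bottleneck 6, flow now 14.
No augmenting path remains; maximum flow = 14.
By max-flow min-cut, the minimum cut capacity equals the max flow.
In the residual graph, reachable from u0: {u0}.
Min-cut edges: u0→u1 (2), u0→u2 (12); capacity 2 + 12 = 14.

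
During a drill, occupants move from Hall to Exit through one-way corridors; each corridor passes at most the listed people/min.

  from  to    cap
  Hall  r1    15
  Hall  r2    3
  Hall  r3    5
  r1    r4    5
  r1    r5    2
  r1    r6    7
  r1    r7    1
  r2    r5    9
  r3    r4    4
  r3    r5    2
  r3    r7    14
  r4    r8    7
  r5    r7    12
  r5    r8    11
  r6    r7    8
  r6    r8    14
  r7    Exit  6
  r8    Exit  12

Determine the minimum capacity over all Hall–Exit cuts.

Augment Hall→r1→r7→Exit: bottleneck 1, flow now 1.
Augment Hall→r3→r7→Exit: bottleneck 5, flow now 6.
Augment Hall→r1→r4→r8→Exit: bottleneck 5, flow now 11.
Augment Hall→r1→r5→r8→Exit: bottleneck 2, flow now 13.
Augment Hall→r1→r6→r8→Exit: bottleneck 5, flow now 18.
No augmenting path remains; maximum flow = 18.
By max-flow min-cut, the minimum cut capacity equals the max flow.
In the residual graph, reachable from Hall: {Hall, r1, r2, r3, r4, r5, r6, r7, r8}.
Min-cut edges: r7→Exit (6), r8→Exit (12); capacity 6 + 12 = 18.

18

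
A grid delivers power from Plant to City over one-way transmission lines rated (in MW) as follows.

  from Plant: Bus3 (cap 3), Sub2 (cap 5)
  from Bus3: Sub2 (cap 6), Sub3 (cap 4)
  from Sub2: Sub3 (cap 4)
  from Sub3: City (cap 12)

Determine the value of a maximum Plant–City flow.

7

Augment Plant→Bus3→Sub3→City: bottleneck 3, flow now 3.
Augment Plant→Sub2→Sub3→City: bottleneck 4, flow now 7.
No augmenting path remains; maximum flow = 7.
In the residual graph, reachable from Plant: {Plant, Sub2}.
Min-cut edges: Plant→Bus3 (3), Sub2→Sub3 (4); capacity 3 + 4 = 7.
This cut is saturated, so no flow can exceed 7.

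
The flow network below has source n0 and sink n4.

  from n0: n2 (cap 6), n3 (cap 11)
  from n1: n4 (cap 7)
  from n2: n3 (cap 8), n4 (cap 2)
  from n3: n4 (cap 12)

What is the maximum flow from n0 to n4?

Augment n0→n2→n4: bottleneck 2, flow now 2.
Augment n0→n3→n4: bottleneck 11, flow now 13.
Augment n0→n2→n3→n4: bottleneck 1, flow now 14.
No augmenting path remains; maximum flow = 14.
In the residual graph, reachable from n0: {n0, n2, n3}.
Min-cut edges: n2→n4 (2), n3→n4 (12); capacity 2 + 12 = 14.
This cut is saturated, so no flow can exceed 14.

14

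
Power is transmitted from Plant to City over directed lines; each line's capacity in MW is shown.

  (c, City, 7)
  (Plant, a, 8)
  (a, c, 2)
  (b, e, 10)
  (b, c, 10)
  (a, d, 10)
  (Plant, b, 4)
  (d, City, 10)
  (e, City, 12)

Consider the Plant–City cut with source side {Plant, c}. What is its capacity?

Edges leaving {Plant, c}: Plant→a (8), Plant→b (4), c→City (7).
Cut capacity = 8 + 4 + 7 = 19.

19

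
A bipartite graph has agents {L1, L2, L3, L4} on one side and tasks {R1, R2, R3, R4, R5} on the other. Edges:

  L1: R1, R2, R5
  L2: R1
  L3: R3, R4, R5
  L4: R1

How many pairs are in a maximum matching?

3

Unit-capacity flow: source→left, listed edges, right→sink; max matching = max flow.
Augmenting path L1→R1 (+1); matched 1.
Augmenting path L3→R3 (+1); matched 2.
Augmenting path L2→R1→L1→R2 (+1); matched 3.
No augmenting path remains; maximum matching = 3.
König certificate: {L1, L3, R1} is a vertex cover of size 3 (every listed pair touches it), so no matching can be larger.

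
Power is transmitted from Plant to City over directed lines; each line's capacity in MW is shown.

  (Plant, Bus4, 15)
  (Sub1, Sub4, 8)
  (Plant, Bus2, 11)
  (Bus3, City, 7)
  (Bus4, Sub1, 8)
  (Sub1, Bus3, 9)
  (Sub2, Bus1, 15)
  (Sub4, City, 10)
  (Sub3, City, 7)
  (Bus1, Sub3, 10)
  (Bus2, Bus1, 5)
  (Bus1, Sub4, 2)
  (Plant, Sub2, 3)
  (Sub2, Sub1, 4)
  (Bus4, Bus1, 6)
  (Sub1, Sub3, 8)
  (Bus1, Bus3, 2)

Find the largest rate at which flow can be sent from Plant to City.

Augment Plant→Sub2→Sub1→Sub4→City: bottleneck 3, flow now 3.
Augment Plant→Bus2→Bus1→Sub4→City: bottleneck 2, flow now 5.
Augment Plant→Bus2→Bus1→Bus3→City: bottleneck 2, flow now 7.
Augment Plant→Bus2→Bus1→Sub3→City: bottleneck 1, flow now 8.
Augment Plant→Bus4→Sub1→Sub4→City: bottleneck 5, flow now 13.
Augment Plant→Bus4→Sub1→Bus3→City: bottleneck 3, flow now 16.
Augment Plant→Bus4→Bus1→Sub3→City: bottleneck 6, flow now 22.
No augmenting path remains; maximum flow = 22.
In the residual graph, reachable from Plant: {Plant, Bus2, Bus4}.
Min-cut edges: Plant→Sub2 (3), Bus2→Bus1 (5), Bus4→Sub1 (8), Bus4→Bus1 (6); capacity 3 + 5 + 8 + 6 = 22.
This cut is saturated, so no flow can exceed 22.

22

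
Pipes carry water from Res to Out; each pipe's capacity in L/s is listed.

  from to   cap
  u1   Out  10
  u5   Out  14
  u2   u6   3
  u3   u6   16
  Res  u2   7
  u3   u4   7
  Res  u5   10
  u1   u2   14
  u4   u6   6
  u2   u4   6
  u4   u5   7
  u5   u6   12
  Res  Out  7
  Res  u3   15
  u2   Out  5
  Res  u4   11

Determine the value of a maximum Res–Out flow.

26

Augment Res→Out: bottleneck 7, flow now 7.
Augment Res→u2→Out: bottleneck 5, flow now 12.
Augment Res→u5→Out: bottleneck 10, flow now 22.
Augment Res→u4→u5→Out: bottleneck 4, flow now 26.
No augmenting path remains; maximum flow = 26.
In the residual graph, reachable from Res: {Res, u2, u3, u4, u5, u6}.
Min-cut edges: Res→Out (7), u2→Out (5), u5→Out (14); capacity 7 + 5 + 14 = 26.
This cut is saturated, so no flow can exceed 26.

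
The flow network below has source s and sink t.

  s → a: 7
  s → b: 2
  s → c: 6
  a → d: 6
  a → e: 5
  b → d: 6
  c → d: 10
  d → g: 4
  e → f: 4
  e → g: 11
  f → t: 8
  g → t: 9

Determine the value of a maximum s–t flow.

Augment s→a→d→g→t: bottleneck 4, flow now 4.
Augment s→a→e→f→t: bottleneck 3, flow now 7.
Augment s→b→d→a→e→f→t: bottleneck 1, flow now 8. (uses reverse residual edge)
Augment s→b→d→a→e→g→t: bottleneck 1, flow now 9. (uses reverse residual edge)
No augmenting path remains; maximum flow = 9.
In the residual graph, reachable from s: {s, a, b, c, d}.
Min-cut edges: a→e (5), d→g (4); capacity 5 + 4 = 9.
This cut is saturated, so no flow can exceed 9.

9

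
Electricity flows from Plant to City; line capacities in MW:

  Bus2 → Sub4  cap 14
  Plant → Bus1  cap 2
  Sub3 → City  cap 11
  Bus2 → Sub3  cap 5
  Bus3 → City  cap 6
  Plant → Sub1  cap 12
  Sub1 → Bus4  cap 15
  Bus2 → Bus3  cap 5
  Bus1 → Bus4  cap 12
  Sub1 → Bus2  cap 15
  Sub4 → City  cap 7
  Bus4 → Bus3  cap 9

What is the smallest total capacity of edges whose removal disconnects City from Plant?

14

Augment Plant→Sub1→Bus2→Sub4→City: bottleneck 7, flow now 7.
Augment Plant→Sub1→Bus2→Bus3→City: bottleneck 5, flow now 12.
Augment Plant→Bus1→Bus4→Bus3→City: bottleneck 1, flow now 13.
Augment Plant→Bus1→Bus4→Bus3→Bus2→Sub3→City: bottleneck 1, flow now 14. (uses reverse residual edge)
No augmenting path remains; maximum flow = 14.
By max-flow min-cut, the minimum cut capacity equals the max flow.
In the residual graph, reachable from Plant: {Plant}.
Min-cut edges: Plant→Sub1 (12), Plant→Bus1 (2); capacity 12 + 2 = 14.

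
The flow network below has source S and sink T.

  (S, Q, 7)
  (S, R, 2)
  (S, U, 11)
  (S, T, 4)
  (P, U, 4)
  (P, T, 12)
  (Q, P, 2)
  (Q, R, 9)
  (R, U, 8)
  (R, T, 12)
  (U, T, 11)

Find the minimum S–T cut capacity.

24

Augment S→T: bottleneck 4, flow now 4.
Augment S→R→T: bottleneck 2, flow now 6.
Augment S→U→T: bottleneck 11, flow now 17.
Augment S→Q→P→T: bottleneck 2, flow now 19.
Augment S→Q→R→T: bottleneck 5, flow now 24.
No augmenting path remains; maximum flow = 24.
By max-flow min-cut, the minimum cut capacity equals the max flow.
In the residual graph, reachable from S: {S}.
Min-cut edges: S→Q (7), S→R (2), S→U (11), S→T (4); capacity 7 + 2 + 11 + 4 = 24.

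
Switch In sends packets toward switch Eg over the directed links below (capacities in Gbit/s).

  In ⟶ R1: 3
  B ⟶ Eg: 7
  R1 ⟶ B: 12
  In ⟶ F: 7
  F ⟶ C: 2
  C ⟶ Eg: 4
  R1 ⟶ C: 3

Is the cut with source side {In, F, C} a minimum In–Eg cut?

Given cut capacity: 3 + 4 = 7.
Augment In→R1→B→Eg: bottleneck 3, flow now 3.
Augment In→F→C→Eg: bottleneck 2, flow now 5.
No augmenting path remains; maximum flow = 5.
In the residual graph, reachable from In: {In, F}.
Min-cut edges: In→R1 (3), F→C (2); capacity 3 + 2 = 5.
Cut capacity 7 exceeds the max flow 5, so it is not minimum.

No — its capacity is 7, but the minimum cut has capacity 5.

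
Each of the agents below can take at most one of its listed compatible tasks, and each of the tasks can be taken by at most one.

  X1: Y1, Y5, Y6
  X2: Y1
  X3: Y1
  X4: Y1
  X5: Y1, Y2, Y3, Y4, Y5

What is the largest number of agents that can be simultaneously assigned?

3

Unit-capacity flow: source→left, listed edges, right→sink; max matching = max flow.
Augmenting path X1→Y1 (+1); matched 1.
Augmenting path X5→Y2 (+1); matched 2.
Augmenting path X2→Y1→X1→Y5 (+1); matched 3.
No augmenting path remains; maximum matching = 3.
König certificate: {X1, X5, Y1} is a vertex cover of size 3 (every listed pair touches it), so no matching can be larger.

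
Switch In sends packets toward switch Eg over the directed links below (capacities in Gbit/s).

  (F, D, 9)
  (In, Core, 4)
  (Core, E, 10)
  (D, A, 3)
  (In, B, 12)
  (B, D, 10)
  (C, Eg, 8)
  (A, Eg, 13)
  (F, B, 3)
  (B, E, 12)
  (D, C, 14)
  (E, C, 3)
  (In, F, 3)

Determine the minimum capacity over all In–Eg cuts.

11

Augment In→Core→E→C→Eg: bottleneck 3, flow now 3.
Augment In→F→D→C→Eg: bottleneck 3, flow now 6.
Augment In→B→D→C→Eg: bottleneck 2, flow now 8.
Augment In→B→D→A→Eg: bottleneck 3, flow now 11.
No augmenting path remains; maximum flow = 11.
By max-flow min-cut, the minimum cut capacity equals the max flow.
In the residual graph, reachable from In: {In, Core, F, B, E, D, C}.
Min-cut edges: D→A (3), C→Eg (8); capacity 3 + 8 = 11.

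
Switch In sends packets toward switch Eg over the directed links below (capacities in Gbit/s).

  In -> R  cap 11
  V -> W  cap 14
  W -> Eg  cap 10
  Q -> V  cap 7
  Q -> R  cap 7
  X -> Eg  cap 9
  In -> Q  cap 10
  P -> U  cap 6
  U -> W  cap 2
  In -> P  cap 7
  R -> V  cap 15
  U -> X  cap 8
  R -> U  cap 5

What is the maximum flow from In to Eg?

Augment In→P→U→W→Eg: bottleneck 2, flow now 2.
Augment In→P→U→X→Eg: bottleneck 4, flow now 6.
Augment In→Q→V→W→Eg: bottleneck 7, flow now 13.
Augment In→R→U→X→Eg: bottleneck 4, flow now 17.
Augment In→R→V→W→Eg: bottleneck 1, flow now 18.
No augmenting path remains; maximum flow = 18.
In the residual graph, reachable from In: {In, P, Q, R, U, V, W}.
Min-cut edges: U→X (8), W→Eg (10); capacity 8 + 10 = 18.
This cut is saturated, so no flow can exceed 18.

18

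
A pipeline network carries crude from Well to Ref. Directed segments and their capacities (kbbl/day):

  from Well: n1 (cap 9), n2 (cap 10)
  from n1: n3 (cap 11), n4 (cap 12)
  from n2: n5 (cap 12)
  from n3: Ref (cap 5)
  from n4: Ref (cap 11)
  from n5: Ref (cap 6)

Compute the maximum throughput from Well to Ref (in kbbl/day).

Augment Well→n1→n3→Ref: bottleneck 5, flow now 5.
Augment Well→n1→n4→Ref: bottleneck 4, flow now 9.
Augment Well→n2→n5→Ref: bottleneck 6, flow now 15.
No augmenting path remains; maximum flow = 15.
In the residual graph, reachable from Well: {Well, n2, n5}.
Min-cut edges: Well→n1 (9), n5→Ref (6); capacity 9 + 6 = 15.
This cut is saturated, so no flow can exceed 15.

15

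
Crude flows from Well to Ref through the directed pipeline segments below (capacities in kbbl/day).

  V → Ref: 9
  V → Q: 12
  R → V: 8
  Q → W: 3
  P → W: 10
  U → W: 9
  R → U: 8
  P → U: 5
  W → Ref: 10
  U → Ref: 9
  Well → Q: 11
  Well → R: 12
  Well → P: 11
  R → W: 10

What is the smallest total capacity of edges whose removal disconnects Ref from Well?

26

Augment Well→P→U→Ref: bottleneck 5, flow now 5.
Augment Well→P→W→Ref: bottleneck 6, flow now 11.
Augment Well→Q→W→Ref: bottleneck 3, flow now 14.
Augment Well→R→U→Ref: bottleneck 4, flow now 18.
Augment Well→R→V→Ref: bottleneck 8, flow now 26.
No augmenting path remains; maximum flow = 26.
By max-flow min-cut, the minimum cut capacity equals the max flow.
In the residual graph, reachable from Well: {Well, Q}.
Min-cut edges: Well→P (11), Well→R (12), Q→W (3); capacity 11 + 12 + 3 = 26.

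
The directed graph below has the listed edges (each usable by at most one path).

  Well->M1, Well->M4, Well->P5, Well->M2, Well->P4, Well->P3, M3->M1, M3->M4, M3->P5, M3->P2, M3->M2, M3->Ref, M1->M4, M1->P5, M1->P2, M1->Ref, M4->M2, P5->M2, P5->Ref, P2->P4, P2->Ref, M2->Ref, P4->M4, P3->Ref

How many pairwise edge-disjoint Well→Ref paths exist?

Assign every edge capacity 1; by Menger, the answer equals the max flow.
Path Well→M1→Ref (+1); total 1.
Path Well→P5→Ref (+1); total 2.
Path Well→M2→Ref (+1); total 3.
Path Well→P3→Ref (+1); total 4.
No residual Well→Ref path; max flow = 4.
Certifying cut of size 4: {M2→Ref, Well→M1, Well→P3, Well→P5}.

4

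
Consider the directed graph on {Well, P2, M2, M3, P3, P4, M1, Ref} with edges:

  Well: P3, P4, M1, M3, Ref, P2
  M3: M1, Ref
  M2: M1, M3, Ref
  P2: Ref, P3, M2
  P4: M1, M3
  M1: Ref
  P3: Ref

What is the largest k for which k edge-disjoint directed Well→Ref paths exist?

5

Assign every edge capacity 1; by Menger, the answer equals the max flow.
Path Well→Ref (+1); total 1.
Path Well→P2→Ref (+1); total 2.
Path Well→M3→Ref (+1); total 3.
Path Well→P3→Ref (+1); total 4.
Path Well→M1→Ref (+1); total 5.
No residual Well→Ref path; max flow = 5.
Certifying cut of size 5: {M1→Ref, M3→Ref, Well→P2, Well→P3, Well→Ref}.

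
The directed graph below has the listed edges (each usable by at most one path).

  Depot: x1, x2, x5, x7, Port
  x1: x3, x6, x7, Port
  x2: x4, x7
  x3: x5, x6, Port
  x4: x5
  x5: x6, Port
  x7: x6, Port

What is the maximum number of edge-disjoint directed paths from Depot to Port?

Assign every edge capacity 1; by Menger, the answer equals the max flow.
Path Depot→Port (+1); total 1.
Path Depot→x1→Port (+1); total 2.
Path Depot→x5→Port (+1); total 3.
Path Depot→x7→Port (+1); total 4.
No residual Depot→Port path; max flow = 4.
Certifying cut of size 4: {Depot→Port, Depot→x1, x5→Port, x7→Port}.

4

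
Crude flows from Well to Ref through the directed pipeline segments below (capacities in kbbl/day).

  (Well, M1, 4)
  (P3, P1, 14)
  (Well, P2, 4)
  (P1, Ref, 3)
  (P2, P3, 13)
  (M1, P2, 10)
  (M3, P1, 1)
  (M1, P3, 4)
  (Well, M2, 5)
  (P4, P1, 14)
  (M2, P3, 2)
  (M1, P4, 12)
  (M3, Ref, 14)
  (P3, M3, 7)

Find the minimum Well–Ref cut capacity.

10

Augment Well→P2→P3→P1→Ref: bottleneck 3, flow now 3.
Augment Well→P2→P3→M3→Ref: bottleneck 1, flow now 4.
Augment Well→M2→P3→M3→Ref: bottleneck 2, flow now 6.
Augment Well→M1→P3→M3→Ref: bottleneck 4, flow now 10.
No augmenting path remains; maximum flow = 10.
By max-flow min-cut, the minimum cut capacity equals the max flow.
In the residual graph, reachable from Well: {Well, M2}.
Min-cut edges: Well→P2 (4), Well→M1 (4), M2→P3 (2); capacity 4 + 4 + 2 = 10.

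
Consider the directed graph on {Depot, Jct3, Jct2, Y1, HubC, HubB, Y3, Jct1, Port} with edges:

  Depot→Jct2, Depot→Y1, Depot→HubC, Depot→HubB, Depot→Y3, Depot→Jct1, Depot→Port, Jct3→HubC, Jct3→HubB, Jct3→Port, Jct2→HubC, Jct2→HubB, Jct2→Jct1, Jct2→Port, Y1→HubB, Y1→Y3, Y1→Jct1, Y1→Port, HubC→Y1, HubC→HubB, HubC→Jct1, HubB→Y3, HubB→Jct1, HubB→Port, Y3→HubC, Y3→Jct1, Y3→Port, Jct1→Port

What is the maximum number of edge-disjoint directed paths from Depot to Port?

6

Assign every edge capacity 1; by Menger, the answer equals the max flow.
Path Depot→Port (+1); total 1.
Path Depot→Jct2→Port (+1); total 2.
Path Depot→Y1→Port (+1); total 3.
Path Depot→HubB→Port (+1); total 4.
Path Depot→Y3→Port (+1); total 5.
Path Depot→Jct1→Port (+1); total 6.
No residual Depot→Port path; max flow = 6.
Certifying cut of size 6: {Depot→Jct2, Depot→Port, HubB→Port, Jct1→Port, Y1→Port, Y3→Port}.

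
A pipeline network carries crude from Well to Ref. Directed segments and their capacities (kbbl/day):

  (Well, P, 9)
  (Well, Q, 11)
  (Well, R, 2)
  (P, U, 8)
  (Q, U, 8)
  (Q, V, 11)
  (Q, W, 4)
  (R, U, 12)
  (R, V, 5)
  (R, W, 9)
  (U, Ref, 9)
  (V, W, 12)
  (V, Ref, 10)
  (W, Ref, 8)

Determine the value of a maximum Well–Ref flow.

Augment Well→P→U→Ref: bottleneck 8, flow now 8.
Augment Well→Q→U→Ref: bottleneck 1, flow now 9.
Augment Well→Q→V→Ref: bottleneck 10, flow now 19.
Augment Well→R→W→Ref: bottleneck 2, flow now 21.
No augmenting path remains; maximum flow = 21.
In the residual graph, reachable from Well: {Well, P}.
Min-cut edges: Well→Q (11), Well→R (2), P→U (8); capacity 11 + 2 + 8 = 21.
This cut is saturated, so no flow can exceed 21.

21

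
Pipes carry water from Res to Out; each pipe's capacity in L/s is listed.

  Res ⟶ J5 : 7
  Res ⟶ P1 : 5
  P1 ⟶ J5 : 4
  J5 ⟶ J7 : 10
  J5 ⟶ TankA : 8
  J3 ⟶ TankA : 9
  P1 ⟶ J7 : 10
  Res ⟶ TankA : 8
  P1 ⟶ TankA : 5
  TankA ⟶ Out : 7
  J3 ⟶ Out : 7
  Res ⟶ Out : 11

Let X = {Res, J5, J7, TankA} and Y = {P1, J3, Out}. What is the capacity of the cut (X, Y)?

23

Edges leaving {Res, J5, J7, TankA}: Res→P1 (5), Res→Out (11), TankA→Out (7).
Cut capacity = 5 + 11 + 7 = 23.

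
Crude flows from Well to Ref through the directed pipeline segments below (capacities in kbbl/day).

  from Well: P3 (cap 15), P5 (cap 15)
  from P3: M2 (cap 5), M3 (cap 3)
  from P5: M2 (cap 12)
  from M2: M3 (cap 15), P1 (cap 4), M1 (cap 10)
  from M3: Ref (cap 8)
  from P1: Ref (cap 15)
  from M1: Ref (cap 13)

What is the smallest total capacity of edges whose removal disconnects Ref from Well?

Augment Well→P3→M3→Ref: bottleneck 3, flow now 3.
Augment Well→P3→M2→M3→Ref: bottleneck 5, flow now 8.
Augment Well→P5→M2→P1→Ref: bottleneck 4, flow now 12.
Augment Well→P5→M2→M1→Ref: bottleneck 8, flow now 20.
No augmenting path remains; maximum flow = 20.
By max-flow min-cut, the minimum cut capacity equals the max flow.
In the residual graph, reachable from Well: {Well, P3, P5}.
Min-cut edges: P3→M2 (5), P3→M3 (3), P5→M2 (12); capacity 5 + 3 + 12 = 20.

20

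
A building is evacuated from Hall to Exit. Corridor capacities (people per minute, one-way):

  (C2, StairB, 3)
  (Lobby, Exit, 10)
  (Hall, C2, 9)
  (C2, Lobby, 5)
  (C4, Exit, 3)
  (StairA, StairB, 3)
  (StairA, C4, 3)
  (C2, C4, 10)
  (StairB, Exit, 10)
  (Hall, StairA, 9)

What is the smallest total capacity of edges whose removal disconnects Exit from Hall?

Augment Hall→C2→StairB→Exit: bottleneck 3, flow now 3.
Augment Hall→C2→C4→Exit: bottleneck 3, flow now 6.
Augment Hall→C2→Lobby→Exit: bottleneck 3, flow now 9.
Augment Hall→StairA→StairB→Exit: bottleneck 3, flow now 12.
Augment Hall→StairA→C4→C2→Lobby→Exit: bottleneck 2, flow now 14. (uses reverse residual edge)
No augmenting path remains; maximum flow = 14.
By max-flow min-cut, the minimum cut capacity equals the max flow.
In the residual graph, reachable from Hall: {Hall, C2, StairA, C4}.
Min-cut edges: C2→StairB (3), C2→Lobby (5), StairA→StairB (3), C4→Exit (3); capacity 3 + 5 + 3 + 3 = 14.

14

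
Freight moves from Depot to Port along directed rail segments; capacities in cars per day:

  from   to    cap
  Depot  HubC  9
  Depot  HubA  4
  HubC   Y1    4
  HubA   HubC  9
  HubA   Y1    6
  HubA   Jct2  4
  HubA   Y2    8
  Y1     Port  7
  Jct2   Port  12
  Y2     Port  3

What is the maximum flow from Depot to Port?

8

Augment Depot→HubC→Y1→Port: bottleneck 4, flow now 4.
Augment Depot→HubA→Y1→Port: bottleneck 3, flow now 7.
Augment Depot→HubA→Jct2→Port: bottleneck 1, flow now 8.
No augmenting path remains; maximum flow = 8.
In the residual graph, reachable from Depot: {Depot, HubC}.
Min-cut edges: Depot→HubA (4), HubC→Y1 (4); capacity 4 + 4 = 8.
This cut is saturated, so no flow can exceed 8.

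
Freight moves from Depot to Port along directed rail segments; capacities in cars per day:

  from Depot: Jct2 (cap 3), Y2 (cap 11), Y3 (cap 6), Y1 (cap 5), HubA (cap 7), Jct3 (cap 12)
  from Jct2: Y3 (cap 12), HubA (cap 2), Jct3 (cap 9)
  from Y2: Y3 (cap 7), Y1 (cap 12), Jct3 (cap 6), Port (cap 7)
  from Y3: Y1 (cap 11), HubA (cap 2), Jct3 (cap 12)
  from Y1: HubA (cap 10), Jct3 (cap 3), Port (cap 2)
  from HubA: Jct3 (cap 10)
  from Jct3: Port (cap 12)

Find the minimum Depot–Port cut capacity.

21

Augment Depot→Y2→Port: bottleneck 7, flow now 7.
Augment Depot→Y1→Port: bottleneck 2, flow now 9.
Augment Depot→Jct3→Port: bottleneck 12, flow now 21.
No augmenting path remains; maximum flow = 21.
By max-flow min-cut, the minimum cut capacity equals the max flow.
In the residual graph, reachable from Depot: {Depot, Jct2, Y2, Y3, Y1, HubA, Jct3}.
Min-cut edges: Y2→Port (7), Y1→Port (2), Jct3→Port (12); capacity 7 + 2 + 12 = 21.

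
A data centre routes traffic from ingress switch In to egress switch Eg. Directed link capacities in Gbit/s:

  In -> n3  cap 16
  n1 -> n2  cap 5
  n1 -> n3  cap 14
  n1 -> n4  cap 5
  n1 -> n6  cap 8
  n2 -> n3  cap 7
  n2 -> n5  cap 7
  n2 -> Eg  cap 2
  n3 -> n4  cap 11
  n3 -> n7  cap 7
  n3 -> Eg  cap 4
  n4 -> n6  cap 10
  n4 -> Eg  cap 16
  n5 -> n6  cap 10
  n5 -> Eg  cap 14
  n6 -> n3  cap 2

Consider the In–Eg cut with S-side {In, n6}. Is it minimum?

No — its capacity is 18, but the minimum cut has capacity 15.

Given cut capacity: 16 + 2 = 18.
Augment In→n3→Eg: bottleneck 4, flow now 4.
Augment In→n3→n4→Eg: bottleneck 11, flow now 15.
No augmenting path remains; maximum flow = 15.
In the residual graph, reachable from In: {In, n3, n7}.
Min-cut edges: n3→n4 (11), n3→Eg (4); capacity 11 + 4 = 15.
Cut capacity 18 exceeds the max flow 15, so it is not minimum.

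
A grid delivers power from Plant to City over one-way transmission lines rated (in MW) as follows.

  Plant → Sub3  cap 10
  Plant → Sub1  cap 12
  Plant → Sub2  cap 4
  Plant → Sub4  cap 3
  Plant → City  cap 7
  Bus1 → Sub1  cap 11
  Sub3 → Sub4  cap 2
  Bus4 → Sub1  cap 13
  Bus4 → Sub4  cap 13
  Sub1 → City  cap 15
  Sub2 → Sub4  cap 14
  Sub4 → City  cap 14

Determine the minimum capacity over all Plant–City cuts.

28

Augment Plant→City: bottleneck 7, flow now 7.
Augment Plant→Sub1→City: bottleneck 12, flow now 19.
Augment Plant→Sub4→City: bottleneck 3, flow now 22.
Augment Plant→Sub3→Sub4→City: bottleneck 2, flow now 24.
Augment Plant→Sub2→Sub4→City: bottleneck 4, flow now 28.
No augmenting path remains; maximum flow = 28.
By max-flow min-cut, the minimum cut capacity equals the max flow.
In the residual graph, reachable from Plant: {Plant, Sub3}.
Min-cut edges: Plant→Sub1 (12), Plant→Sub2 (4), Plant→Sub4 (3), Plant→City (7), Sub3→Sub4 (2); capacity 12 + 4 + 3 + 7 + 2 = 28.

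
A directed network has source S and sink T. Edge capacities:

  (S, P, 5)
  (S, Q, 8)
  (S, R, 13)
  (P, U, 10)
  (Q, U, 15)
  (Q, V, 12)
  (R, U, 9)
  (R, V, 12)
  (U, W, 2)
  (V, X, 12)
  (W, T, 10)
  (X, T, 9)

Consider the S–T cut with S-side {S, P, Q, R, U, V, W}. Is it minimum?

Given cut capacity: 12 + 10 = 22.
Augment S→P→U→W→T: bottleneck 2, flow now 2.
Augment S→Q→V→X→T: bottleneck 8, flow now 10.
Augment S→R→V→X→T: bottleneck 1, flow now 11.
No augmenting path remains; maximum flow = 11.
In the residual graph, reachable from S: {S, P, Q, R, U, V, X}.
Min-cut edges: U→W (2), X→T (9); capacity 2 + 9 = 11.
Cut capacity 22 exceeds the max flow 11, so it is not minimum.

No — its capacity is 22, but the minimum cut has capacity 11.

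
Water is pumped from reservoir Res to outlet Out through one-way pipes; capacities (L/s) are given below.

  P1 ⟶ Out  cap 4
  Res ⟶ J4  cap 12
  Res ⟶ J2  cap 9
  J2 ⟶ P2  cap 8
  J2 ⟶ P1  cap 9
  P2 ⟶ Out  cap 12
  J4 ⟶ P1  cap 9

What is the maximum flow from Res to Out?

12

Augment Res→J2→P2→Out: bottleneck 8, flow now 8.
Augment Res→J2→P1→Out: bottleneck 1, flow now 9.
Augment Res→J4→P1→Out: bottleneck 3, flow now 12.
No augmenting path remains; maximum flow = 12.
In the residual graph, reachable from Res: {Res, J2, J4, P1}.
Min-cut edges: J2→P2 (8), P1→Out (4); capacity 8 + 4 = 12.
This cut is saturated, so no flow can exceed 12.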